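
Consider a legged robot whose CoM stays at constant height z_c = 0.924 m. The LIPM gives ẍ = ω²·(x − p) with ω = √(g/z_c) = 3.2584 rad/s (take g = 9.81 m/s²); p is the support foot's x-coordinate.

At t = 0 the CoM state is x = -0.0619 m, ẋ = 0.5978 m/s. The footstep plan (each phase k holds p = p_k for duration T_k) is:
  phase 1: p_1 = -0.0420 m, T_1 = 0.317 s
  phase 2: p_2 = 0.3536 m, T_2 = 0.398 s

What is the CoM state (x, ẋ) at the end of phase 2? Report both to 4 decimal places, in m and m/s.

phase 1: p=-0.0420, T=0.317, ωT=1.032913, cosh=1.582603, sinh=1.226634; start (x,ẋ)=(-0.061900, 0.597800) → end (x,ẋ)=(0.151550, 0.866542)
phase 2: p=0.3536, T=0.398, ωT=1.296843, cosh=1.965563, sinh=1.692169; start (x,ẋ)=(0.151550, 0.866542) → end (x,ẋ)=(0.406475, 0.589186)

x = 0.4065, ẋ = 0.5892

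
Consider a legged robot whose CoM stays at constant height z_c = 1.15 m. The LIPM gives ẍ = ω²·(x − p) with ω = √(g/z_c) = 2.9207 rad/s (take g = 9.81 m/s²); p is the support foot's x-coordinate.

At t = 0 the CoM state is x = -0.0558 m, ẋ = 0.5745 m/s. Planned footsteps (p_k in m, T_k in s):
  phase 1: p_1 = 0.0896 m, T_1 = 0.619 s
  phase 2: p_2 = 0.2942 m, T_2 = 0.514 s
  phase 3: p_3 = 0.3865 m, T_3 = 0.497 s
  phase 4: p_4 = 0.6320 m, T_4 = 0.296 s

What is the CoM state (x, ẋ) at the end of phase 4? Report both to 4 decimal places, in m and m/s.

x = 2.2746, ẋ = 5.1428

phase 1: p=0.0896, T=0.619, ωT=1.807913, cosh=3.130853, sinh=2.966857; start (x,ẋ)=(-0.055800, 0.574500) → end (x,ẋ)=(0.217953, 0.538741)
phase 2: p=0.2942, T=0.514, ωT=1.501240, cosh=2.355051, sinh=2.132198; start (x,ẋ)=(0.217953, 0.538741) → end (x,ẋ)=(0.507931, 0.793933)
phase 3: p=0.3865, T=0.497, ωT=1.451588, cosh=2.252044, sinh=2.017846; start (x,ẋ)=(0.507931, 0.793933) → end (x,ẋ)=(1.208478, 2.503628)
phase 4: p=0.6320, T=0.296, ωT=0.864527, cosh=1.397567, sinh=0.976316; start (x,ẋ)=(1.208478, 2.503628) → end (x,ẋ)=(2.274567, 5.142832)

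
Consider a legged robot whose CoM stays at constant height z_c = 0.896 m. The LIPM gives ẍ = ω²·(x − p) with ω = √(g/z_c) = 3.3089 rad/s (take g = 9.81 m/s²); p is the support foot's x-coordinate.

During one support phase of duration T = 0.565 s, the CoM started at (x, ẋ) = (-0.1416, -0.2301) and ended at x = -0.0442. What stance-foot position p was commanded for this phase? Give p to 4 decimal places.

p = -0.2785

ωT = 3.3089·0.565 = 1.869528; cosh(ωT) = 3.319717, sinh(ωT) = 3.165521
x(T) = p + (x₀−p)·cosh(ωT) + (ẋ₀/ω)·sinh(ωT) ⇒ p·(1 − cosh) = x(T) − x₀·cosh − (ẋ₀/ω)·sinh
numerator   = -0.0442 − (-0.1416)·3.319717 − (-0.2301/3.3089)·3.165521 = 0.646001
denominator = 1 − 3.319717 = -2.319717
p = 0.646001 / -2.319717 = -0.2785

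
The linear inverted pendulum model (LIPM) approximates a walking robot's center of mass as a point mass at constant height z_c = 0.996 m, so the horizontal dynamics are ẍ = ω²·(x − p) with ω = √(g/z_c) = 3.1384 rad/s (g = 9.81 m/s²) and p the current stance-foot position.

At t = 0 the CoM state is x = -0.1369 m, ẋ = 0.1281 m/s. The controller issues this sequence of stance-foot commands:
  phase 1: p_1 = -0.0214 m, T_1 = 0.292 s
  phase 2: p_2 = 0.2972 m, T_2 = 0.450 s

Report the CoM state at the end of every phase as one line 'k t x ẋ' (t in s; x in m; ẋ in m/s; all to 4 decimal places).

phase 1: p=-0.0214, T=0.292, ωT=0.916413, cosh=1.450128, sinh=1.050177; start (x,ẋ)=(-0.136900, 0.128100) → end (x,ẋ)=(-0.146025, -0.194912)
phase 2: p=0.2972, T=0.450, ωT=1.412280, cosh=2.174446, sinh=1.930859; start (x,ẋ)=(-0.146025, -0.194912) → end (x,ẋ)=(-0.786485, -3.109683)

1 0.2920 -0.1460 -0.1949
2 0.7420 -0.7865 -3.1097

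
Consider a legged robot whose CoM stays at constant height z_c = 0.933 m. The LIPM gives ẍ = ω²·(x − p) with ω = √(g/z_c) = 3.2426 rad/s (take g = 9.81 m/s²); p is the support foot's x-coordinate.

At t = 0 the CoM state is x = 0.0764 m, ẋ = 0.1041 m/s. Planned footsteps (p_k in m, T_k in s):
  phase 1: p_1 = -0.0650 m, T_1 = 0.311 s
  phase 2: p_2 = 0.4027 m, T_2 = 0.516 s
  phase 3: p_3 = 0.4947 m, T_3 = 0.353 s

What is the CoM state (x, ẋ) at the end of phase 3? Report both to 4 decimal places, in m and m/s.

phase 1: p=-0.0650, T=0.311, ωT=1.008449, cosh=1.553065, sinh=1.188280; start (x,ẋ)=(0.076400, 0.104100) → end (x,ẋ)=(0.192752, 0.706505)
phase 2: p=0.4027, T=0.516, ωT=1.673182, cosh=2.758372, sinh=2.570723; start (x,ẋ)=(0.192752, 0.706505) → end (x,ẋ)=(0.383699, 0.198711)
phase 3: p=0.4947, T=0.353, ωT=1.144638, cosh=1.729821, sinh=1.411482; start (x,ẋ)=(0.383699, 0.198711) → end (x,ẋ)=(0.389186, -0.164302)

x = 0.3892, ẋ = -0.1643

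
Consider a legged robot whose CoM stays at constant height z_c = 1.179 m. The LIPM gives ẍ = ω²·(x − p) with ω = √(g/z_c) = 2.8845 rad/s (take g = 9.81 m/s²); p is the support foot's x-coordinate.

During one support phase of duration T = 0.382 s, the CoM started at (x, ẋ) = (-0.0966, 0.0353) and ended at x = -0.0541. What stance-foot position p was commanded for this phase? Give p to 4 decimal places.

p = -0.1355

ωT = 2.8845·0.382 = 1.101879; cosh(ωT) = 1.671031, sinh(ωT) = 1.338785
x(T) = p + (x₀−p)·cosh(ωT) + (ẋ₀/ω)·sinh(ωT) ⇒ p·(1 − cosh) = x(T) − x₀·cosh − (ẋ₀/ω)·sinh
numerator   = -0.0541 − (-0.0966)·1.671031 − (0.0353/2.8845)·1.338785 = 0.090938
denominator = 1 − 1.671031 = -0.671031
p = 0.090938 / -0.671031 = -0.1355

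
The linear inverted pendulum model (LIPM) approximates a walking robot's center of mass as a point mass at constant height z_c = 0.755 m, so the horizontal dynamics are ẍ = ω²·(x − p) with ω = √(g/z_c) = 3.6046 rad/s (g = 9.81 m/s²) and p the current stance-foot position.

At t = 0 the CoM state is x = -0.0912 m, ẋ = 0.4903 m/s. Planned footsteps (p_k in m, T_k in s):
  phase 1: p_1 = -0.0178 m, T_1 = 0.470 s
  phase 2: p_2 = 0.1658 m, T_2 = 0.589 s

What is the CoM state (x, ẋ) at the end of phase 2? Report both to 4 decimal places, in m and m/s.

x = 0.8093, ẋ = 2.4154

phase 1: p=-0.0178, T=0.470, ωT=1.694162, cosh=2.812918, sinh=2.629165; start (x,ẋ)=(-0.091200, 0.490300) → end (x,ẋ)=(0.133353, 0.683556)
phase 2: p=0.1658, T=0.589, ωT=2.123109, cosh=4.238371, sinh=4.118712; start (x,ẋ)=(0.133353, 0.683556) → end (x,ẋ)=(0.809324, 2.415437)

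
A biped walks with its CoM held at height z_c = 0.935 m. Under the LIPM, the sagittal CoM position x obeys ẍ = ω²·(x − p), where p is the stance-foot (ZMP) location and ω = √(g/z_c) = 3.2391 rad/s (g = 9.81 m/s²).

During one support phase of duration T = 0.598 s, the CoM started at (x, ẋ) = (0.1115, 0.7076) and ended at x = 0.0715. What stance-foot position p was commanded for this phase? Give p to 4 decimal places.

ωT = 3.2391·0.598 = 1.936982; cosh(ωT) = 3.540959, sinh(ωT) = 3.396821
x(T) = p + (x₀−p)·cosh(ωT) + (ẋ₀/ω)·sinh(ωT) ⇒ p·(1 − cosh) = x(T) − x₀·cosh − (ẋ₀/ω)·sinh
numerator   = 0.0715 − (0.1115)·3.540959 − (0.7076/3.2391)·3.396821 = -1.065372
denominator = 1 − 3.540959 = -2.540959
p = -1.065372 / -2.540959 = 0.4193

p = 0.4193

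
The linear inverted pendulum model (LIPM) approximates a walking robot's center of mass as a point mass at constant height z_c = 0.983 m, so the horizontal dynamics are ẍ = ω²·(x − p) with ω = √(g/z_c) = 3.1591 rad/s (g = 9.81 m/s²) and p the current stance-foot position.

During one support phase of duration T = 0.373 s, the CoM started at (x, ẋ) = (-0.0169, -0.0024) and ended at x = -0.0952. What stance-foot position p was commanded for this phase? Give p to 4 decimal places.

ωT = 3.1591·0.373 = 1.178344; cosh(ωT) = 1.778389, sinh(ωT) = 1.470601
x(T) = p + (x₀−p)·cosh(ωT) + (ẋ₀/ω)·sinh(ωT) ⇒ p·(1 − cosh) = x(T) − x₀·cosh − (ẋ₀/ω)·sinh
numerator   = -0.0952 − (-0.0169)·1.778389 − (-0.0024/3.1591)·1.470601 = -0.064028
denominator = 1 − 1.778389 = -0.778389
p = -0.064028 / -0.778389 = 0.0823

p = 0.0823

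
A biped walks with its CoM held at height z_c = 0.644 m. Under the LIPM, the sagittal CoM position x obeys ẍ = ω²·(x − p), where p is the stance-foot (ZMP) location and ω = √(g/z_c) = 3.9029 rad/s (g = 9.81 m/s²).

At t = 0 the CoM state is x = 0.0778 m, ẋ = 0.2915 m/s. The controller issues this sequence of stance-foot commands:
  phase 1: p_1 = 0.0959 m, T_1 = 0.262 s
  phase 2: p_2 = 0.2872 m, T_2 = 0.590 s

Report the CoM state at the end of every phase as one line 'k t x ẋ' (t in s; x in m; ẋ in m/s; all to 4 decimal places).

1 0.2620 0.1579 0.3722
2 0.8520 0.1061 -0.6191

phase 1: p=0.0959, T=0.262, ωT=1.022560, cosh=1.569988, sinh=1.210315; start (x,ẋ)=(0.077800, 0.291500) → end (x,ẋ)=(0.157879, 0.372152)
phase 2: p=0.2872, T=0.590, ωT=2.302711, cosh=5.050623, sinh=4.950636; start (x,ẋ)=(0.157879, 0.372152) → end (x,ẋ)=(0.106106, -0.619115)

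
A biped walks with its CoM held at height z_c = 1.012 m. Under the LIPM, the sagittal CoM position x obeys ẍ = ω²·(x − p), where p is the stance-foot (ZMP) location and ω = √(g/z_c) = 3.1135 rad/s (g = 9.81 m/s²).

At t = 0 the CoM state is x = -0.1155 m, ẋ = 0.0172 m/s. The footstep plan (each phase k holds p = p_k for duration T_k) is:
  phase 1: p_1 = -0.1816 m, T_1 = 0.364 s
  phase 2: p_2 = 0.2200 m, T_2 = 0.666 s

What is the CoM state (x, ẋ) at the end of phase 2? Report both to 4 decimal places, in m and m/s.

phase 1: p=-0.1816, T=0.364, ωT=1.133314, cosh=1.713949, sinh=1.391984; start (x,ẋ)=(-0.115500, 0.017200) → end (x,ẋ)=(-0.060618, 0.315953)
phase 2: p=0.2200, T=0.666, ωT=2.073591, cosh=4.039533, sinh=3.913799; start (x,ẋ)=(-0.060618, 0.315953) → end (x,ẋ)=(-0.516400, -2.143201)

x = -0.5164, ẋ = -2.1432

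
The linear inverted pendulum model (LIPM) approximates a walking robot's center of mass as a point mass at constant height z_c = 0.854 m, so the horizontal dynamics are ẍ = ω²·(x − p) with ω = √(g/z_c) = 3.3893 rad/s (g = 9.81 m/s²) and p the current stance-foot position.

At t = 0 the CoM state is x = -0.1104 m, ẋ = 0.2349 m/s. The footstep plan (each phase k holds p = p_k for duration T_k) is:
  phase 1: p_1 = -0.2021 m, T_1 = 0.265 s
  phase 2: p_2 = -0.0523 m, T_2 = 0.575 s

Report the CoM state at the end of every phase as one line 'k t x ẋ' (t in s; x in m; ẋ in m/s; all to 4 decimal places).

phase 1: p=-0.2021, T=0.265, ωT=0.898165, cosh=1.431205, sinh=1.023888; start (x,ẋ)=(-0.110400, 0.234900) → end (x,ẋ)=(0.000103, 0.654413)
phase 2: p=-0.0523, T=0.575, ωT=1.948847, cosh=3.581515, sinh=3.439077; start (x,ẋ)=(0.000103, 0.654413) → end (x,ẋ)=(0.799408, 2.954608)

1 0.2650 0.0001 0.6544
2 0.8400 0.7994 2.9546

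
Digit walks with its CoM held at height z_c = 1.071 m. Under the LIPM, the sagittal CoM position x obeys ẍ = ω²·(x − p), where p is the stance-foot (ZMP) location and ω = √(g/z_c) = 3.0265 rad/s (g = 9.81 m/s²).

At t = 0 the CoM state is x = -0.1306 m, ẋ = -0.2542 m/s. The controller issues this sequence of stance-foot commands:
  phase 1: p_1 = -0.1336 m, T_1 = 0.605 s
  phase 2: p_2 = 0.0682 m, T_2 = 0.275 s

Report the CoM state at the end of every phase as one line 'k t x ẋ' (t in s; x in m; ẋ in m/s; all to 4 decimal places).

1 0.6050 -0.3793 -0.7859
2 0.8800 -0.7855 -2.3362

phase 1: p=-0.1336, T=0.605, ωT=1.831032, cosh=3.200287, sinh=3.040039; start (x,ẋ)=(-0.130600, -0.254200) → end (x,ẋ)=(-0.379336, -0.785911)
phase 2: p=0.0682, T=0.275, ωT=0.832288, cosh=1.366812, sinh=0.931759; start (x,ẋ)=(-0.379336, -0.785911) → end (x,ẋ)=(-0.785454, -2.336231)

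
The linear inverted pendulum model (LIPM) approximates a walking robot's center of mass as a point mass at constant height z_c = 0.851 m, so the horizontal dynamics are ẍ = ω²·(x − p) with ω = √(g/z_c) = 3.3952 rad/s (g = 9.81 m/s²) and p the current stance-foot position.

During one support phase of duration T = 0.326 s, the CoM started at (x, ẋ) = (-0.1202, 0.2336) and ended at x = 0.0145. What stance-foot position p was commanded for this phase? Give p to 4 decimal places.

p = -0.1822

ωT = 3.3952·0.326 = 1.106835; cosh(ωT) = 1.677687, sinh(ωT) = 1.347083
x(T) = p + (x₀−p)·cosh(ωT) + (ẋ₀/ω)·sinh(ωT) ⇒ p·(1 − cosh) = x(T) − x₀·cosh − (ẋ₀/ω)·sinh
numerator   = 0.0145 − (-0.1202)·1.677687 − (0.2336/3.3952)·1.347083 = 0.123475
denominator = 1 − 1.677687 = -0.677687
p = 0.123475 / -0.677687 = -0.1822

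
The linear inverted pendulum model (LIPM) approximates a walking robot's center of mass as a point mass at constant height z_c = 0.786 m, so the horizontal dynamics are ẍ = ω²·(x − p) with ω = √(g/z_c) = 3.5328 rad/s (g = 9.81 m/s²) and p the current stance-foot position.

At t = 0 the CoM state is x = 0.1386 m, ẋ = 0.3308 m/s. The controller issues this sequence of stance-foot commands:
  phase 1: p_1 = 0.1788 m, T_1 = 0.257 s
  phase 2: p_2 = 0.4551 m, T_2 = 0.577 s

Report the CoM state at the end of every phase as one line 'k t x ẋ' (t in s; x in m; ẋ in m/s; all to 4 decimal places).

phase 1: p=0.1788, T=0.257, ωT=0.907930, cosh=1.441271, sinh=1.037913; start (x,ẋ)=(0.138600, 0.330800) → end (x,ẋ)=(0.218048, 0.329370)
phase 2: p=0.4551, T=0.577, ωT=2.038426, cosh=3.904372, sinh=3.774139; start (x,ẋ)=(0.218048, 0.329370) → end (x,ẋ)=(-0.118570, -1.874702)

1 0.2570 0.2180 0.3294
2 0.8340 -0.1186 -1.8747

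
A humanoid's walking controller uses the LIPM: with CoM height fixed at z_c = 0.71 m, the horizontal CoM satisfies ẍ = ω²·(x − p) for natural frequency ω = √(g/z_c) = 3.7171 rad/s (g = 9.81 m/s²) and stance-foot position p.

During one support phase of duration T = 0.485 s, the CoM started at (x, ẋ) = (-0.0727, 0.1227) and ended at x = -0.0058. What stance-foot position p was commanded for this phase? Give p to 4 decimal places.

p = -0.0583

ωT = 3.7171·0.485 = 1.802793; cosh(ωT) = 3.115704, sinh(ωT) = 2.950867
x(T) = p + (x₀−p)·cosh(ωT) + (ẋ₀/ω)·sinh(ωT) ⇒ p·(1 − cosh) = x(T) − x₀·cosh − (ẋ₀/ω)·sinh
numerator   = -0.0058 − (-0.0727)·3.115704 − (0.1227/3.7171)·2.950867 = 0.123305
denominator = 1 − 3.115704 = -2.115704
p = 0.123305 / -2.115704 = -0.0583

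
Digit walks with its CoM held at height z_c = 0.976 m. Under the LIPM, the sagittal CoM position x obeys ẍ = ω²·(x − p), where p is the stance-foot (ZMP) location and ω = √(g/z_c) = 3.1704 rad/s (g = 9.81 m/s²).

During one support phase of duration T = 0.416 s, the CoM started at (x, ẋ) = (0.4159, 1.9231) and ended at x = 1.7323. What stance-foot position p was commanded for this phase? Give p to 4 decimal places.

ωT = 3.1704·0.416 = 1.318886; cosh(ωT) = 2.003344, sinh(ωT) = 1.735911
x(T) = p + (x₀−p)·cosh(ωT) + (ẋ₀/ω)·sinh(ωT) ⇒ p·(1 − cosh) = x(T) − x₀·cosh − (ẋ₀/ω)·sinh
numerator   = 1.7323 − (0.4159)·2.003344 − (1.9231/3.1704)·1.735911 = -0.153859
denominator = 1 − 2.003344 = -1.003344
p = -0.153859 / -1.003344 = 0.1533

p = 0.1533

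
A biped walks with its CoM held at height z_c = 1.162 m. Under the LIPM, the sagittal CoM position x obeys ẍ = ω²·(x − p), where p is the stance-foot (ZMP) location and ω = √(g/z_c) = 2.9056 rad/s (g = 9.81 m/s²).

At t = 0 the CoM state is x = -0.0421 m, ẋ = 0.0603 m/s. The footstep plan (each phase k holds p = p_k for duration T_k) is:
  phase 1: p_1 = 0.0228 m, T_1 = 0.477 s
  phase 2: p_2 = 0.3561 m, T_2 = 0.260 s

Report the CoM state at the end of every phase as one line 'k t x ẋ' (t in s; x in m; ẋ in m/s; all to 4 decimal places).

1 0.4770 -0.0762 -0.2253
2 0.7370 -0.2698 -1.3345

phase 1: p=0.0228, T=0.477, ωT=1.385971, cosh=2.124394, sinh=1.874313; start (x,ẋ)=(-0.042100, 0.060300) → end (x,ẋ)=(-0.076176, -0.225345)
phase 2: p=0.3561, T=0.260, ωT=0.755456, cosh=1.299189, sinh=0.829393; start (x,ẋ)=(-0.076176, -0.225345) → end (x,ẋ)=(-0.269831, -1.334499)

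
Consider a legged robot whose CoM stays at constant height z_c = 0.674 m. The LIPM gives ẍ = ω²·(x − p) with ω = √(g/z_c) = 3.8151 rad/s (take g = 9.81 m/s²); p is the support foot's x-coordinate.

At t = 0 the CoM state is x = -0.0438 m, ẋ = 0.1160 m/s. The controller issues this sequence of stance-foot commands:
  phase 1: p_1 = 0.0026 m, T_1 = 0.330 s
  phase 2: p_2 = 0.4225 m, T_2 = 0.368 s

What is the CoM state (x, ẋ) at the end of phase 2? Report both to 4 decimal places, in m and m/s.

x = -0.6012, ẋ = -3.4915

phase 1: p=0.0026, T=0.330, ωT=1.258983, cosh=1.902890, sinh=1.618948; start (x,ẋ)=(-0.043800, 0.116000) → end (x,ẋ)=(-0.036469, -0.065852)
phase 2: p=0.4225, T=0.368, ωT=1.403957, cosh=2.158450, sinh=1.912827; start (x,ẋ)=(-0.036469, -0.065852) → end (x,ẋ)=(-0.601179, -3.491524)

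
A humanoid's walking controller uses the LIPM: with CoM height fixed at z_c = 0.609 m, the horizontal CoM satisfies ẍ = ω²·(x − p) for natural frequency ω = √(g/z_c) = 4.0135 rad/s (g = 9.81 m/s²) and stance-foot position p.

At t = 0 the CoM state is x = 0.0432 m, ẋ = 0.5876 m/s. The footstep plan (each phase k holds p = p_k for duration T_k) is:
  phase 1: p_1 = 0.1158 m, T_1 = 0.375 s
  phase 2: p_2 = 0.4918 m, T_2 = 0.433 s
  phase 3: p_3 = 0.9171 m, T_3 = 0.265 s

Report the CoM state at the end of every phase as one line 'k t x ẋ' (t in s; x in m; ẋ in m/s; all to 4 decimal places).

phase 1: p=0.1158, T=0.375, ωT=1.505062, cosh=2.363219, sinh=2.141216; start (x,ẋ)=(0.043200, 0.587600) → end (x,ẋ)=(0.257717, 0.764720)
phase 2: p=0.4918, T=0.433, ωT=1.737845, cosh=2.930490, sinh=2.754591; start (x,ẋ)=(0.257717, 0.764720) → end (x,ẋ)=(0.330673, -0.346914)
phase 3: p=0.9171, T=0.265, ωT=1.063578, cosh=1.620967, sinh=1.275748; start (x,ẋ)=(0.330673, -0.346914) → end (x,ẋ)=(-0.143750, -3.564969)

1 0.3750 0.2577 0.7647
2 0.8080 0.3307 -0.3469
3 1.0730 -0.1438 -3.5650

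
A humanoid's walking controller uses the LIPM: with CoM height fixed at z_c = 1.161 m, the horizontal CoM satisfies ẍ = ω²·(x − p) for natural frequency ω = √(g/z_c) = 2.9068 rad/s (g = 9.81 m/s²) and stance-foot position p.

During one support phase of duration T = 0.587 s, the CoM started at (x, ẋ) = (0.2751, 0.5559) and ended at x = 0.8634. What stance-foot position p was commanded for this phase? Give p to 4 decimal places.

p = 0.2323

ωT = 2.9068·0.587 = 1.706292; cosh(ωT) = 2.845017, sinh(ωT) = 2.663479
x(T) = p + (x₀−p)·cosh(ωT) + (ẋ₀/ω)·sinh(ωT) ⇒ p·(1 − cosh) = x(T) − x₀·cosh − (ẋ₀/ω)·sinh
numerator   = 0.8634 − (0.2751)·2.845017 − (0.5559/2.9068)·2.663479 = -0.428631
denominator = 1 − 2.845017 = -1.845017
p = -0.428631 / -1.845017 = 0.2323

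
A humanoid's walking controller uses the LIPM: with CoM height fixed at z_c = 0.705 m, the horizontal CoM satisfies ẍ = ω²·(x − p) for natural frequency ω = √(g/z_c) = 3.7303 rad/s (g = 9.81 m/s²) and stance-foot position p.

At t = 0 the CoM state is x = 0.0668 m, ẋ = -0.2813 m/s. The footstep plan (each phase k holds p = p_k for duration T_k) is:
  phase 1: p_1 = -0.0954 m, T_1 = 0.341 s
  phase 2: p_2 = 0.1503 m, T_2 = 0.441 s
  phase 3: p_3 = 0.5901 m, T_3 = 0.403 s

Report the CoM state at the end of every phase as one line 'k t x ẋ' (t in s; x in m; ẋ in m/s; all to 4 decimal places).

1 0.3410 0.0927 0.4534
2 0.7820 0.2988 0.6827
3 1.1850 0.2938 -0.7116

phase 1: p=-0.0954, T=0.341, ωT=1.272032, cosh=1.924179, sinh=1.643918; start (x,ẋ)=(0.066800, -0.281300) → end (x,ẋ)=(0.092735, 0.453388)
phase 2: p=0.1503, T=0.441, ωT=1.645062, cosh=2.687167, sinh=2.494166; start (x,ẋ)=(0.092735, 0.453388) → end (x,ẋ)=(0.298759, 0.682745)
phase 3: p=0.5901, T=0.403, ωT=1.503311, cosh=2.359472, sinh=2.137080; start (x,ẋ)=(0.298759, 0.682745) → end (x,ẋ)=(0.293832, -0.711637)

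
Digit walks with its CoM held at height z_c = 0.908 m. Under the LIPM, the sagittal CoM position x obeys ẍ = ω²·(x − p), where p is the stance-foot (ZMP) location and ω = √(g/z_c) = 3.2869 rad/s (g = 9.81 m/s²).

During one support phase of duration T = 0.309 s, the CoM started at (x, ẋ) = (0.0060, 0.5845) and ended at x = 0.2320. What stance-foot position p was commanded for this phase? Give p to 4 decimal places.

ωT = 3.2869·0.309 = 1.015652; cosh(ωT) = 1.561665, sinh(ωT) = 1.199499
x(T) = p + (x₀−p)·cosh(ωT) + (ẋ₀/ω)·sinh(ωT) ⇒ p·(1 − cosh) = x(T) − x₀·cosh − (ẋ₀/ω)·sinh
numerator   = 0.2320 − (0.0060)·1.561665 − (0.5845/3.2869)·1.199499 = 0.009327
denominator = 1 − 1.561665 = -0.561665
p = 0.009327 / -0.561665 = -0.0166

p = -0.0166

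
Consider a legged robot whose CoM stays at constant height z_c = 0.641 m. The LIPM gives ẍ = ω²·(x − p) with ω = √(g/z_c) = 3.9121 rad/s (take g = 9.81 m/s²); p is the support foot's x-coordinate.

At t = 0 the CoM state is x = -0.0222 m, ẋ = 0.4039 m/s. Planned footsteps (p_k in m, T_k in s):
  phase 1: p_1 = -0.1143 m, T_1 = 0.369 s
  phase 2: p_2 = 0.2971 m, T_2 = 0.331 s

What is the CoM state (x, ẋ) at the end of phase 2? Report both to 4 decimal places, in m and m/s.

phase 1: p=-0.1143, T=0.369, ωT=1.443565, cosh=2.235927, sinh=1.999842; start (x,ẋ)=(-0.022200, 0.403900) → end (x,ẋ)=(0.298100, 1.623643)
phase 2: p=0.2971, T=0.331, ωT=1.294905, cosh=1.962287, sinh=1.688363; start (x,ẋ)=(0.298100, 1.623643) → end (x,ẋ)=(0.999785, 3.192659)

x = 0.9998, ẋ = 3.1927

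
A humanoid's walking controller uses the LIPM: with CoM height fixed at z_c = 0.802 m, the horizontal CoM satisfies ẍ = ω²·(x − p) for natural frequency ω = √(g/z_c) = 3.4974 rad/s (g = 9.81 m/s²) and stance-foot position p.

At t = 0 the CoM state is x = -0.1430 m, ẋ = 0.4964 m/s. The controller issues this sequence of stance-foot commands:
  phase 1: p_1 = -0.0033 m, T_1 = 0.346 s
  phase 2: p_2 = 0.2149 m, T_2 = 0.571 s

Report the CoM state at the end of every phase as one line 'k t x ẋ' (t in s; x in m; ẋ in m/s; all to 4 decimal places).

phase 1: p=-0.0033, T=0.346, ωT=1.210100, cosh=1.825994, sinh=1.527827; start (x,ẋ)=(-0.143000, 0.496400) → end (x,ẋ)=(-0.041541, 0.159948)
phase 2: p=0.2149, T=0.571, ωT=1.997015, cosh=3.751388, sinh=3.615648; start (x,ẋ)=(-0.041541, 0.159948) → end (x,ẋ)=(-0.581753, -2.642763)

1 0.3460 -0.0415 0.1599
2 0.9170 -0.5818 -2.6428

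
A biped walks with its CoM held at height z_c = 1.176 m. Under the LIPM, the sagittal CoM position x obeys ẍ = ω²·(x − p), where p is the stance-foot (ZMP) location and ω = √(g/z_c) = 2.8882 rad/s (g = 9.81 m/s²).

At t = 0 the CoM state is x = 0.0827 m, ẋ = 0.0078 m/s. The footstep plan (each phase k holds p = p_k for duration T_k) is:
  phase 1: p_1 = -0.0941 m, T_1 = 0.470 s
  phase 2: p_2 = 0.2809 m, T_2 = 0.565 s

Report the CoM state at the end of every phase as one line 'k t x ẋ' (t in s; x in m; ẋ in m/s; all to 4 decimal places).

1 0.4700 0.2771 0.9427
2 1.0350 1.0734 2.4753

phase 1: p=-0.0941, T=0.470, ωT=1.357454, cosh=2.071801, sinh=1.814486; start (x,ẋ)=(0.082700, 0.007800) → end (x,ẋ)=(0.277095, 0.942698)
phase 2: p=0.2809, T=0.565, ωT=1.631833, cosh=2.654405, sinh=2.458834; start (x,ẋ)=(0.277095, 0.942698) → end (x,ẋ)=(1.073353, 2.475277)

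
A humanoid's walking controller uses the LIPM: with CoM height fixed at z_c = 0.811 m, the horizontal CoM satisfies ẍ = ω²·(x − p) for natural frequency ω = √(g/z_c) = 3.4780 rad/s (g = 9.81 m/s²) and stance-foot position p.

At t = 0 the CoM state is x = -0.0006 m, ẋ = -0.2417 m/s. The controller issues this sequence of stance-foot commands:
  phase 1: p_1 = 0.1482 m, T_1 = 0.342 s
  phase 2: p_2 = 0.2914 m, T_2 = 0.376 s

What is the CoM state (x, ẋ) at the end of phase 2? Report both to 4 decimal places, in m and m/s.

phase 1: p=0.1482, T=0.342, ωT=1.189476, cosh=1.794870, sinh=1.490489; start (x,ẋ)=(-0.000600, -0.241700) → end (x,ẋ)=(-0.222457, -1.205188)
phase 2: p=0.2914, T=0.376, ωT=1.307728, cosh=1.984098, sinh=1.713665; start (x,ẋ)=(-0.222457, -1.205188) → end (x,ẋ)=(-1.321957, -5.453861)

x = -1.3220, ẋ = -5.4539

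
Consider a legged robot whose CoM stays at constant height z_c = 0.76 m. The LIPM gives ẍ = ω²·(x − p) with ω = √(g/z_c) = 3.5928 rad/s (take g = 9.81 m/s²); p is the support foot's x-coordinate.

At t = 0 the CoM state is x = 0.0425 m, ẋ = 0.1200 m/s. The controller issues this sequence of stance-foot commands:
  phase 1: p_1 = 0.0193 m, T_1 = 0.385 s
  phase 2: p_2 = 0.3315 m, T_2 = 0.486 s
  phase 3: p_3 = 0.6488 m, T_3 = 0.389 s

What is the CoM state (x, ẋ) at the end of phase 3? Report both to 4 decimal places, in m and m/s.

x = -1.0419, ẋ = -5.7437

phase 1: p=0.0193, T=0.385, ωT=1.383228, cosh=2.119261, sinh=1.868493; start (x,ẋ)=(0.042500, 0.120000) → end (x,ẋ)=(0.130875, 0.410056)
phase 2: p=0.3315, T=0.486, ωT=1.746101, cosh=2.953330, sinh=2.778878; start (x,ẋ)=(0.130875, 0.410056) → end (x,ẋ)=(0.056148, -0.792003)
phase 3: p=0.6488, T=0.389, ωT=1.397599, cosh=2.146333, sinh=1.899143; start (x,ẋ)=(0.056148, -0.792003) → end (x,ẋ)=(-1.041879, -5.743710)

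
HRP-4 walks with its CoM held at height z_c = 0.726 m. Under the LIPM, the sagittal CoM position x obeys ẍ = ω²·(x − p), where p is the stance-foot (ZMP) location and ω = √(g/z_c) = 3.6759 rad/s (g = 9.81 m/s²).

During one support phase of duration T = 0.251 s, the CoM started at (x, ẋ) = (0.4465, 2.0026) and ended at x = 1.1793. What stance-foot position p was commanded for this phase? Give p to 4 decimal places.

p = 0.1055

ωT = 3.6759·0.251 = 0.922651; cosh(ωT) = 1.456708, sinh(ωT) = 1.059244
x(T) = p + (x₀−p)·cosh(ωT) + (ẋ₀/ω)·sinh(ωT) ⇒ p·(1 − cosh) = x(T) − x₀·cosh − (ẋ₀/ω)·sinh
numerator   = 1.1793 − (0.4465)·1.456708 − (2.0026/3.6759)·1.059244 = -0.048187
denominator = 1 − 1.456708 = -0.456708
p = -0.048187 / -0.456708 = 0.1055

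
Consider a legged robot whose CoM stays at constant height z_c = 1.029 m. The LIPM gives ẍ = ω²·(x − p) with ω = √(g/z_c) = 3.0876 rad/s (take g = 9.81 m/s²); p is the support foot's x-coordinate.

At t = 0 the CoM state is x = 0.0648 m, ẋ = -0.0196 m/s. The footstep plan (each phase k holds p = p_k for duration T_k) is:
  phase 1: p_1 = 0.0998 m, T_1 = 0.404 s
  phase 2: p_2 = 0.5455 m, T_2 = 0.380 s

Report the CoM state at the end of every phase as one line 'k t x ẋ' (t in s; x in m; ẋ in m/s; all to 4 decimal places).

1 0.4040 0.0237 -0.2095
2 0.7840 -0.4778 -2.7258

phase 1: p=0.0998, T=0.404, ωT=1.247390, cosh=1.884250, sinh=1.596996; start (x,ẋ)=(0.064800, -0.019600) → end (x,ẋ)=(0.023714, -0.209512)
phase 2: p=0.5455, T=0.380, ωT=1.173288, cosh=1.770976, sinh=1.461628; start (x,ẋ)=(0.023714, -0.209512) → end (x,ẋ)=(-0.477752, -2.725823)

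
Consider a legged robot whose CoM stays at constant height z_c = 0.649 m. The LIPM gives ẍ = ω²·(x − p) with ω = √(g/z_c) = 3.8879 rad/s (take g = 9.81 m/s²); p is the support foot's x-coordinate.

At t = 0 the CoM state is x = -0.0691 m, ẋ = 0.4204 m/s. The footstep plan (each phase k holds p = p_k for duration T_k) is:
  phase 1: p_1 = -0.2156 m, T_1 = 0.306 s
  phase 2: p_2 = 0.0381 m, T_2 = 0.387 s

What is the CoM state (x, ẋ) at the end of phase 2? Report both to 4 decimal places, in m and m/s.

x = 1.3238, ẋ = 5.2075

phase 1: p=-0.2156, T=0.306, ωT=1.189697, cosh=1.795200, sinh=1.490887; start (x,ẋ)=(-0.069100, 0.420400) → end (x,ẋ)=(0.208607, 1.603877)
phase 2: p=0.0381, T=0.387, ωT=1.504617, cosh=2.362266, sinh=2.140164; start (x,ẋ)=(0.208607, 1.603877) → end (x,ẋ)=(1.323766, 5.207530)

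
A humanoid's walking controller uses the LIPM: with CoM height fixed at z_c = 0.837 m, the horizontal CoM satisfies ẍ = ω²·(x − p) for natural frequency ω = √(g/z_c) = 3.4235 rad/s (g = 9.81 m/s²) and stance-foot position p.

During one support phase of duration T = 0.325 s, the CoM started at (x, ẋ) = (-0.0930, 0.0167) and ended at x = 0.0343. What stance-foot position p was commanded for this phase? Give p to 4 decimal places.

ωT = 3.4235·0.325 = 1.112638; cosh(ωT) = 1.685531, sinh(ωT) = 1.356841
x(T) = p + (x₀−p)·cosh(ωT) + (ẋ₀/ω)·sinh(ωT) ⇒ p·(1 − cosh) = x(T) − x₀·cosh − (ẋ₀/ω)·sinh
numerator   = 0.0343 − (-0.0930)·1.685531 − (0.0167/3.4235)·1.356841 = 0.184436
denominator = 1 − 1.685531 = -0.685531
p = 0.184436 / -0.685531 = -0.2690

p = -0.2690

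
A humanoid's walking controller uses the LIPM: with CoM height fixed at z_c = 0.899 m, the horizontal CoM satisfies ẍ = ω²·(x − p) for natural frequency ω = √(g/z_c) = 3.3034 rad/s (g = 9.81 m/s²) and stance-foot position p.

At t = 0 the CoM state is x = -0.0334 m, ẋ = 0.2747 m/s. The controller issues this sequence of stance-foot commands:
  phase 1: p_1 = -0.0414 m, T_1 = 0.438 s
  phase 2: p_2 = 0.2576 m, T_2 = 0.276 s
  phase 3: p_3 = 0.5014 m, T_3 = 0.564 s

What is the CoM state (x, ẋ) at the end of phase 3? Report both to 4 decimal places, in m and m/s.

x = 0.3960, ẋ = -0.1581

phase 1: p=-0.0414, T=0.438, ωT=1.446889, cosh=2.242587, sinh=2.007286; start (x,ẋ)=(-0.033400, 0.274700) → end (x,ẋ)=(0.143460, 0.669086)
phase 2: p=0.2576, T=0.276, ωT=0.911738, cosh=1.445235, sinh=1.043410; start (x,ẋ)=(0.143460, 0.669086) → end (x,ẋ)=(0.303978, 0.573569)
phase 3: p=0.5014, T=0.564, ωT=1.863118, cosh=3.299491, sinh=3.144303; start (x,ẋ)=(0.303978, 0.573569) → end (x,ẋ)=(0.395952, -0.158116)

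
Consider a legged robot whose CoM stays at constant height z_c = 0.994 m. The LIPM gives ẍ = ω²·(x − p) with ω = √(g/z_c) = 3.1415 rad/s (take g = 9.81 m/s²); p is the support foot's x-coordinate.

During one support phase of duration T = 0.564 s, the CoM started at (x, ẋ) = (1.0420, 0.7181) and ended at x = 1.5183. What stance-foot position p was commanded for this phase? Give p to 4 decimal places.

p = 1.1291

ωT = 3.1415·0.564 = 1.771806; cosh(ωT) = 3.025746, sinh(ωT) = 2.855720
x(T) = p + (x₀−p)·cosh(ωT) + (ẋ₀/ω)·sinh(ωT) ⇒ p·(1 − cosh) = x(T) − x₀·cosh − (ẋ₀/ω)·sinh
numerator   = 1.5183 − (1.0420)·3.025746 − (0.7181/3.1415)·2.855720 = -2.287302
denominator = 1 − 3.025746 = -2.025746
p = -2.287302 / -2.025746 = 1.1291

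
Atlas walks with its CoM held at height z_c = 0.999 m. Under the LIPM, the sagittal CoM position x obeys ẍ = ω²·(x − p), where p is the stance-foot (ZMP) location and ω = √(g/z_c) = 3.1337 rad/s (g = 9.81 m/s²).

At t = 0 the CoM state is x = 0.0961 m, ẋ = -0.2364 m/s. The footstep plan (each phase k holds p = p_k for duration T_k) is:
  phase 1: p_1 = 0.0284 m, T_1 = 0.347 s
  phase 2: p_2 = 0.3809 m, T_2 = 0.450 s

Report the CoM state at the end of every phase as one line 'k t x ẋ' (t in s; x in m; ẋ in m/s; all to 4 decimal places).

1 0.3470 0.0410 -0.1116
2 0.7970 -0.4253 -2.2936

phase 1: p=0.0284, T=0.347, ωT=1.087394, cosh=1.651813, sinh=1.314720; start (x,ẋ)=(0.096100, -0.236400) → end (x,ẋ)=(0.041048, -0.111569)
phase 2: p=0.3809, T=0.450, ωT=1.410165, cosh=2.170367, sinh=1.926264; start (x,ẋ)=(0.041048, -0.111569) → end (x,ẋ)=(-0.425284, -2.293606)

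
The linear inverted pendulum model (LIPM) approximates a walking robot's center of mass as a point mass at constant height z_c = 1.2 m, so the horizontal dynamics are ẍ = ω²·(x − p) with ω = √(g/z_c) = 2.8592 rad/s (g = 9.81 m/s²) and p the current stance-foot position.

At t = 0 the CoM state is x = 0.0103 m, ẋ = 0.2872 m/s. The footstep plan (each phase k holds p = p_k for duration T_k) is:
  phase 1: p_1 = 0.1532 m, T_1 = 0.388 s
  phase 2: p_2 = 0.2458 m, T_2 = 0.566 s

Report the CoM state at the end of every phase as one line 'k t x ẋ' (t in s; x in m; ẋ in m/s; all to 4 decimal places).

phase 1: p=0.1532, T=0.388, ωT=1.109370, cosh=1.681106, sinh=1.351340; start (x,ẋ)=(0.010300, 0.287200) → end (x,ẋ)=(0.048709, -0.069316)
phase 2: p=0.2458, T=0.566, ωT=1.618307, cosh=2.621389, sinh=2.423155; start (x,ẋ)=(0.048709, -0.069316) → end (x,ẋ)=(-0.329598, -1.547208)

1 0.3880 0.0487 -0.0693
2 0.9540 -0.3296 -1.5472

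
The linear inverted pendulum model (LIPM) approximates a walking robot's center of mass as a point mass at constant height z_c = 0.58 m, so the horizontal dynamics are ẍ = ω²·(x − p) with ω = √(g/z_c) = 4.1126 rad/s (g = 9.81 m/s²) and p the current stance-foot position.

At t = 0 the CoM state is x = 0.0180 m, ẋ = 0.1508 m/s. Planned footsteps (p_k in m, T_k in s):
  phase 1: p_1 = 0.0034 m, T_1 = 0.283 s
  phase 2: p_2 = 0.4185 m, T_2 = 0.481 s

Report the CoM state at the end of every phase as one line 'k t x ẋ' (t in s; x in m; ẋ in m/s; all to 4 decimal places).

phase 1: p=0.0034, T=0.283, ωT=1.163866, cosh=1.757283, sinh=1.445006; start (x,ẋ)=(0.018000, 0.150800) → end (x,ẋ)=(0.082042, 0.351762)
phase 2: p=0.4185, T=0.481, ωT=1.978161, cosh=3.683878, sinh=3.545555; start (x,ẋ)=(0.082042, 0.351762) → end (x,ẋ)=(-0.517711, -3.610203)

1 0.2830 0.0820 0.3518
2 0.7640 -0.5177 -3.6102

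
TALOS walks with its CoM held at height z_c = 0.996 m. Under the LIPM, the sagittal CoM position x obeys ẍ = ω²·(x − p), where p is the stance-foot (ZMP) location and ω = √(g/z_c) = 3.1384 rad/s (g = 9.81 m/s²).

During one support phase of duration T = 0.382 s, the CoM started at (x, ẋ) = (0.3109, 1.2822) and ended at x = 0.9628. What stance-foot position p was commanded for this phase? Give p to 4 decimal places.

ωT = 3.1384·0.382 = 1.198869; cosh(ωT) = 1.808949, sinh(ωT) = 1.507414
x(T) = p + (x₀−p)·cosh(ωT) + (ẋ₀/ω)·sinh(ωT) ⇒ p·(1 − cosh) = x(T) − x₀·cosh − (ẋ₀/ω)·sinh
numerator   = 0.9628 − (0.3109)·1.808949 − (1.2822/3.1384)·1.507414 = -0.215460
denominator = 1 − 1.808949 = -0.808949
p = -0.215460 / -0.808949 = 0.2663

p = 0.2663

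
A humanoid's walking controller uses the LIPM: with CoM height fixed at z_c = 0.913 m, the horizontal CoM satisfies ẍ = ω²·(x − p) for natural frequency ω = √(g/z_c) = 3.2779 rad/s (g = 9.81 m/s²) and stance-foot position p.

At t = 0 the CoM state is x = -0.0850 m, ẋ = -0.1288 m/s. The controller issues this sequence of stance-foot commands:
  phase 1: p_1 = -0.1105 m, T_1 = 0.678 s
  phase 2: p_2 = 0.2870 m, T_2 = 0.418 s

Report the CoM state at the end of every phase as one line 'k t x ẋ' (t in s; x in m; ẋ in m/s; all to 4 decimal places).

1 0.6780 -0.1706 -0.2202
2 1.0960 -0.7954 -3.2229

phase 1: p=-0.1105, T=0.678, ωT=2.222416, cosh=4.668976, sinh=4.560629; start (x,ẋ)=(-0.085000, -0.128800) → end (x,ẋ)=(-0.170644, -0.220157)
phase 2: p=0.2870, T=0.418, ωT=1.370162, cosh=2.095027, sinh=1.840962; start (x,ẋ)=(-0.170644, -0.220157) → end (x,ẋ)=(-0.795423, -3.222883)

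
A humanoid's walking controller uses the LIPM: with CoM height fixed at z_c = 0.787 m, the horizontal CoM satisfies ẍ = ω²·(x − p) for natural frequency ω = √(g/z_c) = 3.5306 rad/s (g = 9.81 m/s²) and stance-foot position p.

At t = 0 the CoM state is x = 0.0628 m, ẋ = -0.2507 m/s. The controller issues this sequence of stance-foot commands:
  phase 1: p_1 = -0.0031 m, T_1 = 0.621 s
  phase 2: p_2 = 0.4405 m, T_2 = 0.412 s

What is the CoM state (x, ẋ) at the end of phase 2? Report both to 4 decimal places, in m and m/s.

x = -0.6574, ẋ = -3.5232

phase 1: p=-0.0031, T=0.621, ωT=2.192503, cosh=4.534620, sinh=4.422983; start (x,ẋ)=(0.062800, -0.250700) → end (x,ẋ)=(-0.018335, -0.107749)
phase 2: p=0.4405, T=0.412, ωT=1.454607, cosh=2.258146, sinh=2.024654; start (x,ẋ)=(-0.018335, -0.107749) → end (x,ẋ)=(-0.657406, -3.523176)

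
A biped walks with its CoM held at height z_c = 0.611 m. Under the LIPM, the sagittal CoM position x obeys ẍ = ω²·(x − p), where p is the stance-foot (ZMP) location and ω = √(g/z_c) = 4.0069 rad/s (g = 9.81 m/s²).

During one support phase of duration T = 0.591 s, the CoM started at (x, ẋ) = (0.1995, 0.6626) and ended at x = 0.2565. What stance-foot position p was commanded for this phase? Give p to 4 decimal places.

ωT = 4.0069·0.591 = 2.368078; cosh(ωT) = 5.385256, sinh(ωT) = 5.291595
x(T) = p + (x₀−p)·cosh(ωT) + (ẋ₀/ω)·sinh(ωT) ⇒ p·(1 − cosh) = x(T) − x₀·cosh − (ẋ₀/ω)·sinh
numerator   = 0.2565 − (0.1995)·5.385256 − (0.6626/4.0069)·5.291595 = -1.692902
denominator = 1 − 5.385256 = -4.385256
p = -1.692902 / -4.385256 = 0.3860

p = 0.3860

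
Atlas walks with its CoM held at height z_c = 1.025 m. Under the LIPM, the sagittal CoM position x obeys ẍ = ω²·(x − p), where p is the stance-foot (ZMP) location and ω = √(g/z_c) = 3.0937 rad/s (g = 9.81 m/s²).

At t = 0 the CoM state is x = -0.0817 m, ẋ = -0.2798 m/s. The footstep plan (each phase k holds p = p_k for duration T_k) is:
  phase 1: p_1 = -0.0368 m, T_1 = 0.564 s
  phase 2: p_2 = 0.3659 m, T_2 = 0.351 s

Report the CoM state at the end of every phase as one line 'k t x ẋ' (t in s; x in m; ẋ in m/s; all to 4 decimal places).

1 0.5640 -0.4202 -1.2109
2 0.9150 -1.4447 -5.1892

phase 1: p=-0.0368, T=0.564, ωT=1.744847, cosh=2.949848, sinh=2.775176; start (x,ẋ)=(-0.081700, -0.279800) → end (x,ẋ)=(-0.420240, -1.210859)
phase 2: p=0.3659, T=0.351, ωT=1.085889, cosh=1.649836, sinh=1.312235; start (x,ẋ)=(-0.420240, -1.210859) → end (x,ẋ)=(-1.444705, -5.189182)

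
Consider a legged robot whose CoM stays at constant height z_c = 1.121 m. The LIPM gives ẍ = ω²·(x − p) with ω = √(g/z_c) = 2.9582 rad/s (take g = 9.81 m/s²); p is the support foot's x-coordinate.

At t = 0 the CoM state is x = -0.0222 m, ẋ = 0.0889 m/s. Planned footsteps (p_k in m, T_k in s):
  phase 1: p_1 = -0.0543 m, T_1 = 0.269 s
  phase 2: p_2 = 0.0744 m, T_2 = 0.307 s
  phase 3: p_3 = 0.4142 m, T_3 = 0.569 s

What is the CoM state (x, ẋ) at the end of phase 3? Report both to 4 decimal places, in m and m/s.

phase 1: p=-0.0543, T=0.269, ωT=0.795756, cosh=1.333678, sinh=0.882438; start (x,ẋ)=(-0.022200, 0.088900) → end (x,ẋ)=(0.015030, 0.202359)
phase 2: p=0.0744, T=0.307, ωT=0.908167, cosh=1.441518, sinh=1.038256; start (x,ẋ)=(0.015030, 0.202359) → end (x,ẋ)=(0.059840, 0.109357)
phase 3: p=0.4142, T=0.569, ωT=1.683216, cosh=2.784307, sinh=2.598531; start (x,ẋ)=(0.059840, 0.109357) → end (x,ẋ)=(-0.476386, -2.419472)

x = -0.4764, ẋ = -2.4195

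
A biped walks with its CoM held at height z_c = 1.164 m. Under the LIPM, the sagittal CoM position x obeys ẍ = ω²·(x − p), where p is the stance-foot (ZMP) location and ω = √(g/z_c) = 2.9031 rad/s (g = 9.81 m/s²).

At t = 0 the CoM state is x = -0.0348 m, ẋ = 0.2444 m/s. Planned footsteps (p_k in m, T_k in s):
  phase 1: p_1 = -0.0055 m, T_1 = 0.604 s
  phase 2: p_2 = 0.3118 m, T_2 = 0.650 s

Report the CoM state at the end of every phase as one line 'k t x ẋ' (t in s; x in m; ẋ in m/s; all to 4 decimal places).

phase 1: p=-0.0055, T=0.604, ωT=1.753472, cosh=2.973896, sinh=2.800724; start (x,ẋ)=(-0.034800, 0.244400) → end (x,ẋ)=(0.143146, 0.488588)
phase 2: p=0.3118, T=0.650, ωT=1.887015, cosh=3.375581, sinh=3.224058; start (x,ẋ)=(0.143146, 0.488588) → end (x,ẋ)=(0.285101, 0.070710)

1 0.6040 0.1431 0.4886
2 1.2540 0.2851 0.0707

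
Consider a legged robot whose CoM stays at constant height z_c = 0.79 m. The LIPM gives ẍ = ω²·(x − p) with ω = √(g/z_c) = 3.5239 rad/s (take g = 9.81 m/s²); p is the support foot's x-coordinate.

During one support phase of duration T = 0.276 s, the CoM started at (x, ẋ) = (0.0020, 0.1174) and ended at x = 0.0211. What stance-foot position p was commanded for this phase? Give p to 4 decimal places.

p = 0.0385

ωT = 3.5239·0.276 = 0.972596; cosh(ωT) = 1.511451, sinh(ωT) = 1.133351
x(T) = p + (x₀−p)·cosh(ωT) + (ẋ₀/ω)·sinh(ωT) ⇒ p·(1 − cosh) = x(T) − x₀·cosh − (ẋ₀/ω)·sinh
numerator   = 0.0211 − (0.0020)·1.511451 − (0.1174/3.5239)·1.133351 = -0.019681
denominator = 1 − 1.511451 = -0.511451
p = -0.019681 / -0.511451 = 0.0385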